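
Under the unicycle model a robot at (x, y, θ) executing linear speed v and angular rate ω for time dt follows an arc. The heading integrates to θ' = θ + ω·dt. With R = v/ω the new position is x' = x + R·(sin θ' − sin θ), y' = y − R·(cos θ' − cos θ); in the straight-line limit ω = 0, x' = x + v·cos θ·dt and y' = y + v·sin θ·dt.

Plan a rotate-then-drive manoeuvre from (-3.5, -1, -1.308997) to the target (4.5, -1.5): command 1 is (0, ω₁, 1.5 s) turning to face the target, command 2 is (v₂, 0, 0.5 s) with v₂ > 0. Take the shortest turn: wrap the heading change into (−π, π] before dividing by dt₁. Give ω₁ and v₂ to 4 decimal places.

ω₁ = 0.8311, v₂ = 16.0312

heading to target = atan2(-1.5−-1, 4.5−-3.5) = -0.0624
Δθ = wrap(-0.0624 − -1.3090) = 1.2466; ω₁ = Δθ/dt₁ = 0.8311
distance = √((4.5−-3.5)² + (-1.5−-1)²) = 8.0156; v₂ = distance/dt₂ = 16.0312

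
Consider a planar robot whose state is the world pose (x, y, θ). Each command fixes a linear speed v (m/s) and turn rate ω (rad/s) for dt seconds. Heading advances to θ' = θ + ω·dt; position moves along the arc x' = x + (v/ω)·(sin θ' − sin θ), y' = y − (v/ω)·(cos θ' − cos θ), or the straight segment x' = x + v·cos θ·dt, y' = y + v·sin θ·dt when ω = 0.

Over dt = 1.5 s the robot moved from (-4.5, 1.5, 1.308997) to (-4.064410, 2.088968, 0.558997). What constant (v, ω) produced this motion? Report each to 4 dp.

Δθ = 0.558997 − 1.308997 = -0.750000
ω = Δθ/dt = -0.750000/1.5 = -0.5000
R = −Δy/(cos θ' − cos θ) = -1.0000
v = R·ω = -1.0000·-0.5000 = 0.5000

v = 0.5000, ω = -0.5000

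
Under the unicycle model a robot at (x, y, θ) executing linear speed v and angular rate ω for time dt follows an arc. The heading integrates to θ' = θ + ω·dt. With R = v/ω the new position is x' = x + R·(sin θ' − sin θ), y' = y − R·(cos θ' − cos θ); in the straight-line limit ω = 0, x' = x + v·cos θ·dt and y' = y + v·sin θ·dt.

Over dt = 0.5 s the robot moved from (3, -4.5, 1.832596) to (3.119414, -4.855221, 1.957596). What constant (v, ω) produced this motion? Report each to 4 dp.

v = -0.7500, ω = 0.2500

Δθ = 1.957596 − 1.832596 = 0.125000
ω = Δθ/dt = 0.125000/0.5 = 0.2500
R = −Δy/(cos θ' − cos θ) = -3.0000
v = R·ω = -3.0000·0.2500 = -0.7500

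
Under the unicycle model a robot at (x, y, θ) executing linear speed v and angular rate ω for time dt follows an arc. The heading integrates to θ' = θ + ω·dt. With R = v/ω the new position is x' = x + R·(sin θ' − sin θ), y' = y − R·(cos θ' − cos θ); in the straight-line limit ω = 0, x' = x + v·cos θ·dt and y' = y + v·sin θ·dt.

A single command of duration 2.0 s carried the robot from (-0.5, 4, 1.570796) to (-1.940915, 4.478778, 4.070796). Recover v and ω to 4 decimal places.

Δθ = 4.070796 − 1.570796 = 2.500000
ω = Δθ/dt = 2.500000/2.0 = 1.2500
R = Δx/(sin θ' − sin θ) = 0.8000
v = R·ω = 0.8000·1.2500 = 1.0000

v = 1.0000, ω = 1.2500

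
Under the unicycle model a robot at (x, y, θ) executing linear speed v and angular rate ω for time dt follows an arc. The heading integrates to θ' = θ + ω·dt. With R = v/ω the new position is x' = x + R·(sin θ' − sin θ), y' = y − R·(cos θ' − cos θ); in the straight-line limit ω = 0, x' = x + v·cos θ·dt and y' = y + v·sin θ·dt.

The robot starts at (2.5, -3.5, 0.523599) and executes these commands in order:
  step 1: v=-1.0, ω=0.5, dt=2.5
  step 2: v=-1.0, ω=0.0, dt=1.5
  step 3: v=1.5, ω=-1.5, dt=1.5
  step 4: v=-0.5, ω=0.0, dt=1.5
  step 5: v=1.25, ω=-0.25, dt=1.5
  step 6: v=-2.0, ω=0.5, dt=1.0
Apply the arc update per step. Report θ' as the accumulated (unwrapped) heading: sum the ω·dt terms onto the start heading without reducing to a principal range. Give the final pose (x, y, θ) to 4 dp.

(2.4509, -5.6989, -0.3514)

step 1: θ'=1.7736 (R=-2.0000) → pose (1.5410, -5.6349, 1.7736)
step 2: θ'=1.7736 (straight) → pose (1.8431, -7.1041, 1.7736)
step 3: θ'=-0.4764 (R=-1.0000) → pose (3.2812, -6.0141, -0.4764)
step 4: θ'=-0.4764 (straight) → pose (2.6147, -5.6701, -0.4764)
step 5: θ'=-0.8514 (R=-5.0000) → pose (4.0828, -6.8187, -0.8514)
step 6: θ'=-0.3514 (R=-4.0000) → pose (2.4509, -5.6989, -0.3514)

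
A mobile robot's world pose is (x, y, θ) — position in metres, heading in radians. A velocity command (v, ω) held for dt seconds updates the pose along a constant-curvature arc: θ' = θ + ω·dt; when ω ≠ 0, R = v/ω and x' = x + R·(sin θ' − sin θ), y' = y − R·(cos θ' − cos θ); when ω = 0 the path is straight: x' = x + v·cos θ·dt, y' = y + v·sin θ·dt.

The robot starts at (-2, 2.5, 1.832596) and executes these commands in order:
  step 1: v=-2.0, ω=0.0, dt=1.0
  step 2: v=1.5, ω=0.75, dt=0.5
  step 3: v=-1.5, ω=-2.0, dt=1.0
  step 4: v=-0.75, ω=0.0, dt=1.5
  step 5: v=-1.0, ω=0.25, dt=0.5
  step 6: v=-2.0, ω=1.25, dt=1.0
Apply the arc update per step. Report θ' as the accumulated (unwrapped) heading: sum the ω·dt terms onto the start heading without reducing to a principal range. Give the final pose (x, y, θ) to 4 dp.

step 1: θ'=1.8326 (straight) → pose (-1.4824, 0.5681, 1.8326)
step 2: θ'=2.2076 (R=2.0000) → pose (-1.8062, 1.2398, 2.2076)
step 3: θ'=0.2076 (R=0.7500) → pose (-2.2546, 0.0599, 0.2076)
step 4: θ'=0.2076 (straight) → pose (-3.3555, -0.1720, 0.2076)
step 5: θ'=0.3326 (R=-4.0000) → pose (-3.8370, -0.3053, 0.3326)
step 6: θ'=1.5826 (R=-1.6000) → pose (-4.9145, -1.8365, 1.5826)

(-4.9145, -1.8365, 1.5826)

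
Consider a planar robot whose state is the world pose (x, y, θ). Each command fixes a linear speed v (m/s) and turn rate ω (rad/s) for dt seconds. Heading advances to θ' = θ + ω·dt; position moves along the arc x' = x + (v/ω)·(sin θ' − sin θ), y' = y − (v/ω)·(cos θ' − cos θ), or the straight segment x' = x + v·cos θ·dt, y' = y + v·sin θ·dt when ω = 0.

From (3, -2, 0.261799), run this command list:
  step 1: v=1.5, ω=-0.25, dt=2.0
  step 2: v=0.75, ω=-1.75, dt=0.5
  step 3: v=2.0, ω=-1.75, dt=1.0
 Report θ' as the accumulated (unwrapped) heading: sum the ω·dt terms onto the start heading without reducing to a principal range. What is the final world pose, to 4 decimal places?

step 1: θ'=-0.2382 (R=-6.0000) → pose (5.9686, -1.9650, -0.2382)
step 2: θ'=-1.1132 (R=-0.4286) → pose (6.2520, -2.1921, -1.1132)
step 3: θ'=-2.8632 (R=-1.1429) → pose (5.5408, -3.7959, -2.8632)

(5.5408, -3.7959, -2.8632)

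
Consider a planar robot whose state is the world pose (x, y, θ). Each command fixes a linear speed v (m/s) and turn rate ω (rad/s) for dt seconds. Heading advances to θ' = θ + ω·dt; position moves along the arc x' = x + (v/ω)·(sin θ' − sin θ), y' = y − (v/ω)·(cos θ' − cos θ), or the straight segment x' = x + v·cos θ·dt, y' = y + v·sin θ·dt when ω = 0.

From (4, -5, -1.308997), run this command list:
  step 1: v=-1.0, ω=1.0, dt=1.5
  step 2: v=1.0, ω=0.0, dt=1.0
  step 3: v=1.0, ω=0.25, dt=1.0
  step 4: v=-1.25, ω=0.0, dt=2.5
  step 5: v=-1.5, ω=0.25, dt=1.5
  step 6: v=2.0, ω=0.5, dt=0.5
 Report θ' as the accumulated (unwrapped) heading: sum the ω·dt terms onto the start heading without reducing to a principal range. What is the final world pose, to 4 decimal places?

step 1: θ'=0.1910 (R=-1.0000) → pose (2.8442, -4.2770, 0.1910)
step 2: θ'=0.1910 (straight) → pose (3.8260, -4.0872, 0.1910)
step 3: θ'=0.4410 (R=4.0000) → pose (4.7741, -3.7772, 0.4410)
step 4: θ'=0.4410 (straight) → pose (1.9480, -5.1111, 0.4410)
step 5: θ'=0.8160 (R=-6.0000) → pose (0.1386, -6.4262, 0.8160)
step 6: θ'=1.0660 (R=4.0000) → pose (0.7261, -5.6202, 1.0660)

(0.7261, -5.6202, 1.0660)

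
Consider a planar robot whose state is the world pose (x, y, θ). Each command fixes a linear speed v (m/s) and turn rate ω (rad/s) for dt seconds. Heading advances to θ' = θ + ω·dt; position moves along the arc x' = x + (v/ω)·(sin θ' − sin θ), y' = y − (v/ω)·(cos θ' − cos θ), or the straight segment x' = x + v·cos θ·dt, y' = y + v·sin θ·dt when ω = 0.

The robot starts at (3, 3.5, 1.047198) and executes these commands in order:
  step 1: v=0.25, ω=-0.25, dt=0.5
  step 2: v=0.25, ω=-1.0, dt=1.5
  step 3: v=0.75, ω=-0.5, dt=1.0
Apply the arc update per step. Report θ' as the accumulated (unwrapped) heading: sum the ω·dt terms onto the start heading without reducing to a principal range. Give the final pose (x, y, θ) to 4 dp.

step 1: θ'=0.9222 (R=-1.0000) → pose (3.0691, 3.6041, 0.9222)
step 2: θ'=-0.5778 (R=-0.2500) → pose (3.4049, 3.6625, -0.5778)
step 3: θ'=-1.0778 (R=-1.5000) → pose (3.9070, 3.1159, -1.0778)

(3.9070, 3.1159, -1.0778)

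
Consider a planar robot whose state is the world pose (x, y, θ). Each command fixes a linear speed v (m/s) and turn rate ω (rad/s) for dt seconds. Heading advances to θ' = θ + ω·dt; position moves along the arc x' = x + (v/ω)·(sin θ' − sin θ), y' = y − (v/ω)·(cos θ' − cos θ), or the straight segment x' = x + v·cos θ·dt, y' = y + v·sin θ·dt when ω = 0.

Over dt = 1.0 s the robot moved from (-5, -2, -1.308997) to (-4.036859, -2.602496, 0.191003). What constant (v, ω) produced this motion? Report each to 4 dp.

v = 1.2500, ω = 1.5000

Δθ = 0.191003 − -1.308997 = 1.500000
ω = Δθ/dt = 1.500000/1.0 = 1.5000
R = Δx/(sin θ' − sin θ) = 0.8333
v = R·ω = 0.8333·1.5000 = 1.2500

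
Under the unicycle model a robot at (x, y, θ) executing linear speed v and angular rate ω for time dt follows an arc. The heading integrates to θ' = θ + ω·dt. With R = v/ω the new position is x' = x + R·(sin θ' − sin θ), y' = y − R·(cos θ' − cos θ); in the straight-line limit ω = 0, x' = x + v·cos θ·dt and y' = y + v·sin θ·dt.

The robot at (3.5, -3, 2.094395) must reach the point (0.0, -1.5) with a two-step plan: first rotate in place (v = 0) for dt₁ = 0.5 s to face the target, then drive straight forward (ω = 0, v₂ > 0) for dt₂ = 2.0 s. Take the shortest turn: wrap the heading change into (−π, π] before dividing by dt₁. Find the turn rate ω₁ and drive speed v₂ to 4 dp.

heading to target = atan2(-1.5−-3, 0−3.5) = 2.7367
Δθ = wrap(2.7367 − 2.0944) = 0.6423; ω₁ = Δθ/dt₁ = 1.2846
distance = √((0−3.5)² + (-1.5−-3)²) = 3.8079; v₂ = distance/dt₂ = 1.9039

ω₁ = 1.2846, v₂ = 1.9039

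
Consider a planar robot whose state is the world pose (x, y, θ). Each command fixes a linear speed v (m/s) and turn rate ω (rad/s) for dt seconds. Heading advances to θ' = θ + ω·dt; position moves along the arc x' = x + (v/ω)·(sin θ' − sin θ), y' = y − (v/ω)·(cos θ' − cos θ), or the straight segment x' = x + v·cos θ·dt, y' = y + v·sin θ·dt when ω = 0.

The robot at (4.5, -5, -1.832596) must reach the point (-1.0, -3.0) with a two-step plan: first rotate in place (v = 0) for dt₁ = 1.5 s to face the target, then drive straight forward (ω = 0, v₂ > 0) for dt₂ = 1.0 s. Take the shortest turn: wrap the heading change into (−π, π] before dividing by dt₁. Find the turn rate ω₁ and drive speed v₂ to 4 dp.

ω₁ = -1.1052, v₂ = 5.8523

heading to target = atan2(-3−-5, -1−4.5) = 2.7928
Δθ = wrap(2.7928 − -1.8326) = -1.6578; ω₁ = Δθ/dt₁ = -1.1052
distance = √((-1−4.5)² + (-3−-5)²) = 5.8523; v₂ = distance/dt₂ = 5.8523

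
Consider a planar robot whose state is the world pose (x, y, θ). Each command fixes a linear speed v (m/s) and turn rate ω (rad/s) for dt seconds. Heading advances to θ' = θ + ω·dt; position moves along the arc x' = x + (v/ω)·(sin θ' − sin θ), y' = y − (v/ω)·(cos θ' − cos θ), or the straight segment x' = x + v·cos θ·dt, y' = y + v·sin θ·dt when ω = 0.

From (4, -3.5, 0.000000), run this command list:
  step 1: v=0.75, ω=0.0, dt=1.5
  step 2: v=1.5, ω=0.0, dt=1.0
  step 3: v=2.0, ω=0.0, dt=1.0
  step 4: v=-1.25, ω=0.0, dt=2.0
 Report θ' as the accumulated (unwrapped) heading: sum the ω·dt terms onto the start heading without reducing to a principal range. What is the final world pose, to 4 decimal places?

(6.1250, -3.5000, 0.0000)

step 1: θ'=0.0000 (straight) → pose (5.1250, -3.5000, 0.0000)
step 2: θ'=0.0000 (straight) → pose (6.6250, -3.5000, 0.0000)
step 3: θ'=0.0000 (straight) → pose (8.6250, -3.5000, 0.0000)
step 4: θ'=0.0000 (straight) → pose (6.1250, -3.5000, 0.0000)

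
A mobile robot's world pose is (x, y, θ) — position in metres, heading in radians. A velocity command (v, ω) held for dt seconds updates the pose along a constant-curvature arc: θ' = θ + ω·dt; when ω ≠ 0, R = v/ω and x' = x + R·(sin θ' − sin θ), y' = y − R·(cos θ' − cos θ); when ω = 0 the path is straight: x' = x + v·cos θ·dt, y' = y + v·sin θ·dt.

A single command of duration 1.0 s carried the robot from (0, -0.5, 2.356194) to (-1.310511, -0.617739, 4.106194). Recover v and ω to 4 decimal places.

Δθ = 4.106194 − 2.356194 = 1.750000
ω = Δθ/dt = 1.750000/1.0 = 1.7500
R = Δx/(sin θ' − sin θ) = 0.8571
v = R·ω = 0.8571·1.7500 = 1.5000

v = 1.5000, ω = 1.7500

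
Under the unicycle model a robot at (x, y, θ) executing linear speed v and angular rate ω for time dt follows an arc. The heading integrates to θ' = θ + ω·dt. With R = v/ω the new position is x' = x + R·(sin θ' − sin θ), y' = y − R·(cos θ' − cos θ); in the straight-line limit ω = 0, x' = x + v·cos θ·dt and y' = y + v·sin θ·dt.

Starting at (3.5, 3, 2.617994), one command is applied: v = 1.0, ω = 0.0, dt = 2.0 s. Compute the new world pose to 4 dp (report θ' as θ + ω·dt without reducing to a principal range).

(1.7679, 4.0000, 2.6180)

θ' = 2.6180 + 0.0·2.0 = 2.6180
ω = 0 → straight: x' = 3.5 + 1.0·cos(2.6180)·2.0 = 1.7679
y' = 3 + 1.0·sin(2.6180)·2.0 = 4.0000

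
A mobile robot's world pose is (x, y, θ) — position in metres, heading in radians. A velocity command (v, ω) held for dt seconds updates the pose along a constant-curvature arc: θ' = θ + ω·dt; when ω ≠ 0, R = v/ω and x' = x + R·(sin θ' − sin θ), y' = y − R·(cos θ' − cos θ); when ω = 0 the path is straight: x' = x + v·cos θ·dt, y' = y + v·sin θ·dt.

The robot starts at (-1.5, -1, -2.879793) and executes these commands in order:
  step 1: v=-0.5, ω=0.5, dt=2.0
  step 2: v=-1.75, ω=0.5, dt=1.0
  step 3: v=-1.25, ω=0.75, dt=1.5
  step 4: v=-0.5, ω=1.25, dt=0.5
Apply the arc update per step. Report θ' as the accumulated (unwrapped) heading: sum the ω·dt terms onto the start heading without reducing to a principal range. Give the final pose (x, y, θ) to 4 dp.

(-2.1659, 2.6729, 0.3702)

step 1: θ'=-1.8798 (R=-1.0000) → pose (-0.8062, -0.3382, -1.8798)
step 2: θ'=-1.3798 (R=-3.5000) → pose (-0.7041, 1.3906, -1.3798)
step 3: θ'=-0.2548 (R=-1.6667) → pose (-1.9203, 2.6871, -0.2548)
step 4: θ'=0.3702 (R=-0.4000) → pose (-2.1659, 2.6729, 0.3702)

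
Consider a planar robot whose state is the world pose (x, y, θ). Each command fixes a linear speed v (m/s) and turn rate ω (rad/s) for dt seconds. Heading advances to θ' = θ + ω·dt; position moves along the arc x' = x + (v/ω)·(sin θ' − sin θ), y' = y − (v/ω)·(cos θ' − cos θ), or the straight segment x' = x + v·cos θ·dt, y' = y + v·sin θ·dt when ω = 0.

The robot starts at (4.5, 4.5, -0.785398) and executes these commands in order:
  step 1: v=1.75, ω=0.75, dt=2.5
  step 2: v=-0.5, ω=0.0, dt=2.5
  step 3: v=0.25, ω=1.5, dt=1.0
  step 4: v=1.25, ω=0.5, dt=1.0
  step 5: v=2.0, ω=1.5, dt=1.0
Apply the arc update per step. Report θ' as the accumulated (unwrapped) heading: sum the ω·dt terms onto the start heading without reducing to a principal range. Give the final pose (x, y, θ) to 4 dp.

step 1: θ'=1.0896 (R=2.3333) → pose (8.2183, 5.0700, 1.0896)
step 2: θ'=1.0896 (straight) → pose (7.6397, 3.9619, 1.0896)
step 3: θ'=2.5896 (R=0.1667) → pose (7.5794, 4.1810, 2.5896)
step 4: θ'=3.0896 (R=2.5000) → pose (6.3984, 4.5489, 3.0896)
step 5: θ'=4.5896 (R=1.3333) → pose (5.0058, 3.3806, 4.5896)

(5.0058, 3.3806, 4.5896)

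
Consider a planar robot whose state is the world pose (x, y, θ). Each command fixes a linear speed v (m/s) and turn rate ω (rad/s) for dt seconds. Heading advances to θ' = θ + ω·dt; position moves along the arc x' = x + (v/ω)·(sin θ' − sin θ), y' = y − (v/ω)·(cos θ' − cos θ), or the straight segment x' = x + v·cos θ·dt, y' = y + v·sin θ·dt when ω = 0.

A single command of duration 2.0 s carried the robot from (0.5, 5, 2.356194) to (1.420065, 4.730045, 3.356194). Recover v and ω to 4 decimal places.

v = -0.5000, ω = 0.5000

Δθ = 3.356194 − 2.356194 = 1.000000
ω = Δθ/dt = 1.000000/2.0 = 0.5000
R = Δx/(sin θ' − sin θ) = -1.0000
v = R·ω = -1.0000·0.5000 = -0.5000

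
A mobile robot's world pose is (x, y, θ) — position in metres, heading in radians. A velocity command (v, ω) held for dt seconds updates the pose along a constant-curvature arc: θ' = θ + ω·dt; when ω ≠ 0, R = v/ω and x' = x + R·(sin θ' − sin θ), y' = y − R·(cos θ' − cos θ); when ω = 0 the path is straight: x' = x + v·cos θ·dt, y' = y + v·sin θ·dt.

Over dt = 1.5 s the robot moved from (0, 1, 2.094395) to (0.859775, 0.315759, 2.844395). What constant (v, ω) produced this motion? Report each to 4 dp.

v = -0.7500, ω = 0.5000

Δθ = 2.844395 − 2.094395 = 0.750000
ω = Δθ/dt = 0.750000/1.5 = 0.5000
R = Δx/(sin θ' − sin θ) = -1.5000
v = R·ω = -1.5000·0.5000 = -0.7500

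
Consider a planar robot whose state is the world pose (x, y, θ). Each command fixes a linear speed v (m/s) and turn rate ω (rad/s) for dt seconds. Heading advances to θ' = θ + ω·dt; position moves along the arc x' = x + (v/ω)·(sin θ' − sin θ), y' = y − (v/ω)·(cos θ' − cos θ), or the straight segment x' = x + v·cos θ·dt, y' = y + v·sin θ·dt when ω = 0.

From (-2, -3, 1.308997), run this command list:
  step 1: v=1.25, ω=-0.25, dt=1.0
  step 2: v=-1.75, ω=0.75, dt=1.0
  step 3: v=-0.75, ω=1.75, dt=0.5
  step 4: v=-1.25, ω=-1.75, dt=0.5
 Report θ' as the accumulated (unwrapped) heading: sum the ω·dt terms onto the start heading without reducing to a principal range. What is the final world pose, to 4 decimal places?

(-1.1571, -4.2943, 1.8090)

step 1: θ'=1.0590 (R=-5.0000) → pose (-1.5297, -1.8454, 1.0590)
step 2: θ'=1.8090 (R=-2.3333) → pose (-1.7628, -3.5387, 1.8090)
step 3: θ'=2.6840 (R=-0.4286) → pose (-1.5357, -3.8220, 2.6840)
step 4: θ'=1.8090 (R=0.7143) → pose (-1.1571, -4.2943, 1.8090)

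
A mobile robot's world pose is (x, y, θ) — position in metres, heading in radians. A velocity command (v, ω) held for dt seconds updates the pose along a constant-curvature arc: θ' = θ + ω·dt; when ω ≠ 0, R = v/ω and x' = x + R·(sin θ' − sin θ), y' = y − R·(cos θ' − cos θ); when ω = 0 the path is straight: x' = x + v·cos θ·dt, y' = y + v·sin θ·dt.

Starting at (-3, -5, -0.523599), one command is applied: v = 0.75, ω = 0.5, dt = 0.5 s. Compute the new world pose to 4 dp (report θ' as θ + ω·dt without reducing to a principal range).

θ' = -0.5236 + 0.5·0.5 = -0.2736
R = v/ω = 0.75/0.5 = 1.5000
x' = -3 + 1.5000·(sin -0.2736 − sin -0.5236) = -2.6553
y' = -5 − 1.5000·(cos -0.2736 − cos -0.5236) = -5.1452

(-2.6553, -5.1452, -0.2736)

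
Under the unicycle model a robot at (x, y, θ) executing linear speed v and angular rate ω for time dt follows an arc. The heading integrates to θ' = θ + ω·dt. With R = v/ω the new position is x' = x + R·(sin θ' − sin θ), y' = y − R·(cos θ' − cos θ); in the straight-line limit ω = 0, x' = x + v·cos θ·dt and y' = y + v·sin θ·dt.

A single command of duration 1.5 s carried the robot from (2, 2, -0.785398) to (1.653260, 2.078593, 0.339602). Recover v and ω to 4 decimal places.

v = -0.2500, ω = 0.7500

Δθ = 0.339602 − -0.785398 = 1.125000
ω = Δθ/dt = 1.125000/1.5 = 0.7500
R = Δx/(sin θ' − sin θ) = -0.3333
v = R·ω = -0.3333·0.7500 = -0.2500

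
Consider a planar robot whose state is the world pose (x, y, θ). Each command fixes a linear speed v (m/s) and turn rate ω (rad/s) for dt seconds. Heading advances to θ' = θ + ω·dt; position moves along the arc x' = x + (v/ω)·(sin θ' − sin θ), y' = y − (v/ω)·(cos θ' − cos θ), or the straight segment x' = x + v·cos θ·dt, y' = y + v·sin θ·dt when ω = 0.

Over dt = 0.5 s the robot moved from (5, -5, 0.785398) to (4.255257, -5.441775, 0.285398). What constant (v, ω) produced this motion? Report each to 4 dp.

v = -1.7500, ω = -1.0000

Δθ = 0.285398 − 0.785398 = -0.500000
ω = Δθ/dt = -0.500000/0.5 = -1.0000
R = Δx/(sin θ' − sin θ) = 1.7500
v = R·ω = 1.7500·-1.0000 = -1.7500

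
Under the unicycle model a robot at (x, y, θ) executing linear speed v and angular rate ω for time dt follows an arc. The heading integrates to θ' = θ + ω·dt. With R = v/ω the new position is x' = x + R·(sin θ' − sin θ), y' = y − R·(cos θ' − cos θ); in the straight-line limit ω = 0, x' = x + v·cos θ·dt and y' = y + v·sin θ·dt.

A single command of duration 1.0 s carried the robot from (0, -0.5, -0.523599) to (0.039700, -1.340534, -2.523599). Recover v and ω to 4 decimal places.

Δθ = -2.523599 − -0.523599 = -2.000000
ω = Δθ/dt = -2.000000/1.0 = -2.0000
R = −Δy/(cos θ' − cos θ) = -0.5000
v = R·ω = -0.5000·-2.0000 = 1.0000

v = 1.0000, ω = -2.0000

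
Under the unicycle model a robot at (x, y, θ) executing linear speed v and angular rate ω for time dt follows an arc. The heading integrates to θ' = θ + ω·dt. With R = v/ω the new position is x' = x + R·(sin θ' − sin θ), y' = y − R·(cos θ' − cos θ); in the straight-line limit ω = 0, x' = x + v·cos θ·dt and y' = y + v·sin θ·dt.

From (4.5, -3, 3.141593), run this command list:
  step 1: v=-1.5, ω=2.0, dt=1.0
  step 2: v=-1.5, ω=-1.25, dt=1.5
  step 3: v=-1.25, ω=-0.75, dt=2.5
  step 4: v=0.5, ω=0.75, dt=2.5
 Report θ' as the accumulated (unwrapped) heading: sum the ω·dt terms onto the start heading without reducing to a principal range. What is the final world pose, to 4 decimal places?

step 1: θ'=5.1416 (R=-0.7500) → pose (5.1820, -1.9379, 5.1416)
step 2: θ'=3.2666 (R=1.2000) → pose (6.1235, -0.2479, 3.2666)
step 3: θ'=1.3916 (R=1.6667) → pose (7.9713, -2.1986, 1.3916)
step 4: θ'=3.2666 (R=0.6667) → pose (7.2322, -1.4183, 3.2666)

(7.2322, -1.4183, 3.2666)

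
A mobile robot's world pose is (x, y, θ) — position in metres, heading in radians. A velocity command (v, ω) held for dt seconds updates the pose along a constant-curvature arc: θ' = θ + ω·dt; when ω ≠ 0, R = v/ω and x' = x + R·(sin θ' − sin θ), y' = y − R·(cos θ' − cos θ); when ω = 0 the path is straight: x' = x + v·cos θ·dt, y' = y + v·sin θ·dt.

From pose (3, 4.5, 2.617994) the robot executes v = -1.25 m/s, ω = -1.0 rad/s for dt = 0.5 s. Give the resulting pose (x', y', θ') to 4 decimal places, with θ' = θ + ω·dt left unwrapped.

θ' = 2.6180 + -1.0·0.5 = 2.1180
R = v/ω = -1.25/-1.0 = 1.2500
x' = 3 + 1.2500·(sin 2.1180 − sin 2.6180) = 3.4425
y' = 4.5 − 1.2500·(cos 2.1180 − cos 2.6180) = 4.0678

(3.4425, 4.0678, 2.1180)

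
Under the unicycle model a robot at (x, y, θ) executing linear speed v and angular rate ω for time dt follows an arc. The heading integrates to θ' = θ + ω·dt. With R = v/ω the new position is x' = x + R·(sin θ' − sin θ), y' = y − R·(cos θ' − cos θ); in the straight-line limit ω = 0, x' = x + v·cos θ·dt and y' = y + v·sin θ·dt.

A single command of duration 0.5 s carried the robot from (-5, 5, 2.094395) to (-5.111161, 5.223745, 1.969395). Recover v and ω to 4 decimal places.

v = 0.5000, ω = -0.2500

Δθ = 1.969395 − 2.094395 = -0.125000
ω = Δθ/dt = -0.125000/0.5 = -0.2500
R = −Δy/(cos θ' − cos θ) = -2.0000
v = R·ω = -2.0000·-0.2500 = 0.5000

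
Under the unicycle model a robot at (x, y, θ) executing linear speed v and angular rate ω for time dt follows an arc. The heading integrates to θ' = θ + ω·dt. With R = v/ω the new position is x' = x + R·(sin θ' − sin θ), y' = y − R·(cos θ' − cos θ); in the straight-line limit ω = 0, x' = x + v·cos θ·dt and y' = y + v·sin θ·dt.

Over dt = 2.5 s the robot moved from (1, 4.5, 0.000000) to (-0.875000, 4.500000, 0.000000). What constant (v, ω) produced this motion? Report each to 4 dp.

v = -0.7500, ω = 0.0000

Δθ = 0.000000 − 0.000000 = 0.000000
ω = Δθ/dt = 0.000000/2.5 = 0.0000
ω = 0 → v = (Δx·cos θ + Δy·sin θ)/dt = -0.7500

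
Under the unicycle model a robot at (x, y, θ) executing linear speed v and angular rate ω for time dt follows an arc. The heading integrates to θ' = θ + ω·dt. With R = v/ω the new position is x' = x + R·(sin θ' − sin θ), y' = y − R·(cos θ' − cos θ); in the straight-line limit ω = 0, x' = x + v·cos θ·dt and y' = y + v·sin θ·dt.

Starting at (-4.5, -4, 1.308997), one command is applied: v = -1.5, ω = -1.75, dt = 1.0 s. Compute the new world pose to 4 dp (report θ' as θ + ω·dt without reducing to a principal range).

(-5.6938, -4.5533, -0.4410)

θ' = 1.3090 + -1.75·1.0 = -0.4410
R = v/ω = -1.5/-1.75 = 0.8571
x' = -4.5 + 0.8571·(sin -0.4410 − sin 1.3090) = -5.6938
y' = -4 − 0.8571·(cos -0.4410 − cos 1.3090) = -4.5533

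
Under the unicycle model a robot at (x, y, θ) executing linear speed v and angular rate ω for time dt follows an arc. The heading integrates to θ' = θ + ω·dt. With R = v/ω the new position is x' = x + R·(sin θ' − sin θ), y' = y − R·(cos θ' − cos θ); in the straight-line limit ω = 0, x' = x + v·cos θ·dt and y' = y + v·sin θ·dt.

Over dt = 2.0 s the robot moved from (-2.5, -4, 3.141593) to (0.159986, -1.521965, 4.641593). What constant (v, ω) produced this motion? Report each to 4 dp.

Δθ = 4.641593 − 3.141593 = 1.500000
ω = Δθ/dt = 1.500000/2.0 = 0.7500
R = Δx/(sin θ' − sin θ) = -2.6667
v = R·ω = -2.6667·0.7500 = -2.0000

v = -2.0000, ω = 0.7500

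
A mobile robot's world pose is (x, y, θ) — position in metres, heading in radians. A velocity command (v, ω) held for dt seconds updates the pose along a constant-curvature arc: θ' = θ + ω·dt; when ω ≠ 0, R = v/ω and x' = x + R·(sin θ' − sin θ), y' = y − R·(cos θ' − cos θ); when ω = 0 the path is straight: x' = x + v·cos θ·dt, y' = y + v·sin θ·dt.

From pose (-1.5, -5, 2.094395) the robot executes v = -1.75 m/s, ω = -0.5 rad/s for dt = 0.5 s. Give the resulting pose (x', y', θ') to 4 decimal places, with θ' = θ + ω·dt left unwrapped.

(-1.1613, -5.8043, 1.8444)

θ' = 2.0944 + -0.5·0.5 = 1.8444
R = v/ω = -1.75/-0.5 = 3.5000
x' = -1.5 + 3.5000·(sin 1.8444 − sin 2.0944) = -1.1613
y' = -5 − 3.5000·(cos 1.8444 − cos 2.0944) = -5.8043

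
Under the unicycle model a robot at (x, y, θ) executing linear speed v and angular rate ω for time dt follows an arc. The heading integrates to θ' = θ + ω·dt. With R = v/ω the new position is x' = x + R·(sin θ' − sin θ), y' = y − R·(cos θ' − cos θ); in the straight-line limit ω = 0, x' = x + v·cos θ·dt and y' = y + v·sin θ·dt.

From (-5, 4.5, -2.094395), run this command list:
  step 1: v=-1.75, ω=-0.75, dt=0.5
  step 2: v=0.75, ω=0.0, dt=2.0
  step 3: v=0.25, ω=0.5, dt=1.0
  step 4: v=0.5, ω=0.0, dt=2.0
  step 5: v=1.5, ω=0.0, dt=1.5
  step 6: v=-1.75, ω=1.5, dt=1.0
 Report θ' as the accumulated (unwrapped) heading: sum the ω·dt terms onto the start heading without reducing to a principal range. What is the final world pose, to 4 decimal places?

step 1: θ'=-2.4694 (R=2.3333) → pose (-4.4323, 5.1591, -2.4694)
step 2: θ'=-2.4694 (straight) → pose (-5.6059, 4.2250, -2.4694)
step 3: θ'=-1.9694 (R=0.5000) → pose (-5.7554, 4.0278, -1.9694)
step 4: θ'=-1.9694 (straight) → pose (-6.1435, 3.1062, -1.9694)
step 5: θ'=-1.9694 (straight) → pose (-7.0168, 1.0326, -1.9694)
step 6: θ'=-0.4694 (R=-1.1667) → pose (-7.5643, 2.5259, -0.4694)

(-7.5643, 2.5259, -0.4694)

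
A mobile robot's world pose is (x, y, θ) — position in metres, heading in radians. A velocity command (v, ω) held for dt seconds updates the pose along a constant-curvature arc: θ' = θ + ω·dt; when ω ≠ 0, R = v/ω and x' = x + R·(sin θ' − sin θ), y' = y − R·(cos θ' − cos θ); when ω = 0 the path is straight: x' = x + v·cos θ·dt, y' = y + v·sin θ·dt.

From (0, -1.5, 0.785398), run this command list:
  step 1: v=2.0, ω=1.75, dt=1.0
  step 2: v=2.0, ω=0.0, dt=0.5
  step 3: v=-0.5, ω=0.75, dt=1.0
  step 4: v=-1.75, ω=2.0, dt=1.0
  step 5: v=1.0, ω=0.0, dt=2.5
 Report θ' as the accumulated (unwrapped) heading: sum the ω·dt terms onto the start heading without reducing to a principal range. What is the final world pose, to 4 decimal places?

step 1: θ'=2.5354 (R=1.1429) → pose (-0.1570, 0.2473, 2.5354)
step 2: θ'=2.5354 (straight) → pose (-0.9788, 0.8171, 2.5354)
step 3: θ'=3.2854 (R=-0.6667) → pose (-0.5034, 0.7052, 3.2854)
step 4: θ'=5.2854 (R=-0.8750) → pose (0.1064, 2.0455, 5.2854)
step 5: θ'=5.2854 (straight) → pose (1.4618, -0.0551, 5.2854)

(1.4618, -0.0551, 5.2854)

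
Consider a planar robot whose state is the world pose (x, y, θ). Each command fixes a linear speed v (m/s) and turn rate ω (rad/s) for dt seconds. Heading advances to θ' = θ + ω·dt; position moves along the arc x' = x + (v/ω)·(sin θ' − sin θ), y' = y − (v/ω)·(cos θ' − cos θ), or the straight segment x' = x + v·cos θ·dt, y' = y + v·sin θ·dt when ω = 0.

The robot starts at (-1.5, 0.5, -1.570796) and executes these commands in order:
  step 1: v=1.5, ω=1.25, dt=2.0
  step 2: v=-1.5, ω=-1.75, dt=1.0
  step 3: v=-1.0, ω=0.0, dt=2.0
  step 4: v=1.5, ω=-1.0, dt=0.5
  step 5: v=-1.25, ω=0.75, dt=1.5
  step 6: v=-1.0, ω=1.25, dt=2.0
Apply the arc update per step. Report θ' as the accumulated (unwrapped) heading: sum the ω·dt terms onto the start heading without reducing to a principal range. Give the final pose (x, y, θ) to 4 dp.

step 1: θ'=0.9292 (R=1.2000) → pose (0.6614, -0.2182, 0.9292)
step 2: θ'=-0.8208 (R=0.8571) → pose (-0.6525, -0.2895, -0.8208)
step 3: θ'=-0.8208 (straight) → pose (-2.0158, 1.1739, -0.8208)
step 4: θ'=-1.3208 (R=-1.5000) → pose (-1.6599, 0.5226, -1.3208)
step 5: θ'=-0.1958 (R=-1.6667) → pose (-2.9505, 1.7451, -0.1958)
step 6: θ'=2.3042 (R=-0.8000) → pose (-3.7005, 0.4248, 2.3042)

(-3.7005, 0.4248, 2.3042)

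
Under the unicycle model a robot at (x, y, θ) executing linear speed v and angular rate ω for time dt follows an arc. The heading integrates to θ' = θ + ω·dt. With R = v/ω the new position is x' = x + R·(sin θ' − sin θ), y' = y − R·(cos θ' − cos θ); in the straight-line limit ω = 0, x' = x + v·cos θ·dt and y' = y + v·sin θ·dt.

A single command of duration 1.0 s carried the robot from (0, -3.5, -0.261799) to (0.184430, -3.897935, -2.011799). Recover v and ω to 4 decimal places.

v = 0.5000, ω = -1.7500

Δθ = -2.011799 − -0.261799 = -1.750000
ω = Δθ/dt = -1.750000/1.0 = -1.7500
R = −Δy/(cos θ' − cos θ) = -0.2857
v = R·ω = -0.2857·-1.7500 = 0.5000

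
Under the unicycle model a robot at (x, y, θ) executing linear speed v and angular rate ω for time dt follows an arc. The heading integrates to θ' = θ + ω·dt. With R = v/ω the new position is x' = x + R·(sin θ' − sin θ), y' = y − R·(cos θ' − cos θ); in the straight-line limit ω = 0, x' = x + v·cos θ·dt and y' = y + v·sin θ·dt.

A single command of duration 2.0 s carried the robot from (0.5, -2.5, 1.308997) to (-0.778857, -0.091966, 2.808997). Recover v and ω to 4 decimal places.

Δθ = 2.808997 − 1.308997 = 1.500000
ω = Δθ/dt = 1.500000/2.0 = 0.7500
R = −Δy/(cos θ' − cos θ) = 2.0000
v = R·ω = 2.0000·0.7500 = 1.5000

v = 1.5000, ω = 0.7500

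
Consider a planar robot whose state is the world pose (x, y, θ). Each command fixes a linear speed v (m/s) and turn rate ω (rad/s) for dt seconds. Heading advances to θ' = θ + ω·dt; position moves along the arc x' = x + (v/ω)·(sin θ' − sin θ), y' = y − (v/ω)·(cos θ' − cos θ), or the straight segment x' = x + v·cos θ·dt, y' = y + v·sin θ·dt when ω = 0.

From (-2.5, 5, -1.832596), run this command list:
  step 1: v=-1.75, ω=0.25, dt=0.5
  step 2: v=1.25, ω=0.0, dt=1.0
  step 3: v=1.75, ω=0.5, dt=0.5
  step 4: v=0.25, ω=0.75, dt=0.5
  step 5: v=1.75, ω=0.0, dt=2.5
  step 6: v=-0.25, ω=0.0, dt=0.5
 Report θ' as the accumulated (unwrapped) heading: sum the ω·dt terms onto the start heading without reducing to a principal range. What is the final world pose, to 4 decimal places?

(-0.4774, -0.1261, -1.0826)

step 1: θ'=-1.7076 (R=-7.0000) → pose (-2.3269, 5.8571, -1.7076)
step 2: θ'=-1.7076 (straight) → pose (-2.4973, 4.6188, -1.7076)
step 3: θ'=-1.4576 (R=3.5000) → pose (-2.5076, 3.7461, -1.4576)
step 4: θ'=-1.0826 (R=0.3333) → pose (-2.4708, 3.6274, -1.0826)
step 5: θ'=-1.0826 (straight) → pose (-0.4188, -0.2365, -1.0826)
step 6: θ'=-1.0826 (straight) → pose (-0.4774, -0.1261, -1.0826)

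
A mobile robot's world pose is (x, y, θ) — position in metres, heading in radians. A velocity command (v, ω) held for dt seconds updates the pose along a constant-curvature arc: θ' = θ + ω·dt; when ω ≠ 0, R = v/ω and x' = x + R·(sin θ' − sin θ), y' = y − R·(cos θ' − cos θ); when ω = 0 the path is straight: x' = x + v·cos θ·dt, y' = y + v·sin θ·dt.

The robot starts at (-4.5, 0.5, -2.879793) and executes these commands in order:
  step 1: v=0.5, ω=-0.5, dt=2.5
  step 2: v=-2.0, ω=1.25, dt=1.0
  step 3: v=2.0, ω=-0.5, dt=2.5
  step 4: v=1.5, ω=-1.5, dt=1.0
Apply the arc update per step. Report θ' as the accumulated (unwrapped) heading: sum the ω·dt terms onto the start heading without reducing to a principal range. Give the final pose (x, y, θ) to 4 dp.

step 1: θ'=-4.1298 (R=-1.0000) → pose (-5.5939, 0.9157, -4.1298)
step 2: θ'=-2.8798 (R=-1.6000) → pose (-3.8437, 0.2506, -2.8798)
step 3: θ'=-4.1298 (R=-4.0000) → pose (-8.2191, 1.9135, -4.1298)
step 4: θ'=-5.6298 (R=-1.0000) → pose (-7.9920, 3.2577, -5.6298)

(-7.9920, 3.2577, -5.6298)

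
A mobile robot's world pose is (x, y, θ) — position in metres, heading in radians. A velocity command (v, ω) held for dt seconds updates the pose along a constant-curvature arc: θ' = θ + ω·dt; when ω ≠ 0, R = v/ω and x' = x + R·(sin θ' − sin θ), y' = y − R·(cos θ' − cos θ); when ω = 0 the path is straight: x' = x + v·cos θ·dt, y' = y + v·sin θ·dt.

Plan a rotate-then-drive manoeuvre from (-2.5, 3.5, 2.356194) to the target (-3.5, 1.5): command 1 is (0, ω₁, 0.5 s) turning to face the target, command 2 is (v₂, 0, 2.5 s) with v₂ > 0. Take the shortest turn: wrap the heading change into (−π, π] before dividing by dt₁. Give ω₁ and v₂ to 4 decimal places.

ω₁ = 3.7851, v₂ = 0.8944

heading to target = atan2(1.5−3.5, -3.5−-2.5) = -2.0344
Δθ = wrap(-2.0344 − 2.3562) = 1.8925; ω₁ = Δθ/dt₁ = 3.7851
distance = √((-3.5−-2.5)² + (1.5−3.5)²) = 2.2361; v₂ = distance/dt₂ = 0.8944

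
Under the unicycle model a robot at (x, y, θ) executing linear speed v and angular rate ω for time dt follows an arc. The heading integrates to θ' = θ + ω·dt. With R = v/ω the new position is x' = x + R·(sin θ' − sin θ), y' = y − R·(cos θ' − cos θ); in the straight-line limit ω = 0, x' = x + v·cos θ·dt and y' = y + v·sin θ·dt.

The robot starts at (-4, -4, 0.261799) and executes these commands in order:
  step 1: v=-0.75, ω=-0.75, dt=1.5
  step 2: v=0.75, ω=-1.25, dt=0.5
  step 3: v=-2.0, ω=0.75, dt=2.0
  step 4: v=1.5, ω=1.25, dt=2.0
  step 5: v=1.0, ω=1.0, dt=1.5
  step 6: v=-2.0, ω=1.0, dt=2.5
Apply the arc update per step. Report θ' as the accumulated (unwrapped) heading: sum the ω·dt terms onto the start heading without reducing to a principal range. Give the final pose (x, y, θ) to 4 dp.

(-10.2088, 3.6654, 6.5118)

step 1: θ'=-0.8632 (R=1.0000) → pose (-5.0187, -3.6841, -0.8632)
step 2: θ'=-1.4882 (R=-0.6000) → pose (-4.8767, -4.0246, -1.4882)
step 3: θ'=0.0118 (R=-2.6667) → pose (-7.5658, -1.5781, 0.0118)
step 4: θ'=2.5118 (R=1.2000) → pose (-6.8732, 0.5916, 2.5118)
step 5: θ'=4.0118 (R=1.0000) → pose (-8.2266, 0.4281, 4.0118)
step 6: θ'=6.5118 (R=-2.0000) → pose (-10.2088, 3.6654, 6.5118)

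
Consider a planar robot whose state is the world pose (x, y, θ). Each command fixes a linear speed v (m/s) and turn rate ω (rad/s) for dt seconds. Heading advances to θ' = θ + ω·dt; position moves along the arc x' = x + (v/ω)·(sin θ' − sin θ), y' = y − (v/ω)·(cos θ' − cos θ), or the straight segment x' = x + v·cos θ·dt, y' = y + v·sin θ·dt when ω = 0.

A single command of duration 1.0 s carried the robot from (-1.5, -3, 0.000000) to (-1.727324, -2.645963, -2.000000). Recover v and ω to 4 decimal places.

Δθ = -2.000000 − 0.000000 = -2.000000
ω = Δθ/dt = -2.000000/1.0 = -2.0000
R = −Δy/(cos θ' − cos θ) = 0.2500
v = R·ω = 0.2500·-2.0000 = -0.5000

v = -0.5000, ω = -2.0000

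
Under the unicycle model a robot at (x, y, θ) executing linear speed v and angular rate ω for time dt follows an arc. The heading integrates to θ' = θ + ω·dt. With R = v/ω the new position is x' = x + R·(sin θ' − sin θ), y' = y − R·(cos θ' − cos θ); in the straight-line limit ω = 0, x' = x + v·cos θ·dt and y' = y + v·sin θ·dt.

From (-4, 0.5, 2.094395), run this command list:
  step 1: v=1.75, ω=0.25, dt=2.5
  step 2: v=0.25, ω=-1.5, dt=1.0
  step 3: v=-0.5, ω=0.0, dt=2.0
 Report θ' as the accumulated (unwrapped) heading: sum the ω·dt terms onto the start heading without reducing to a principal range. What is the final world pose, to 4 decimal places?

(-7.6262, 2.6558, 1.2194)

step 1: θ'=2.7194 (R=7.0000) → pose (-7.1938, 3.3853, 2.7194)
step 2: θ'=1.2194 (R=-0.1667) → pose (-7.2820, 3.5947, 1.2194)
step 3: θ'=1.2194 (straight) → pose (-7.6262, 2.6558, 1.2194)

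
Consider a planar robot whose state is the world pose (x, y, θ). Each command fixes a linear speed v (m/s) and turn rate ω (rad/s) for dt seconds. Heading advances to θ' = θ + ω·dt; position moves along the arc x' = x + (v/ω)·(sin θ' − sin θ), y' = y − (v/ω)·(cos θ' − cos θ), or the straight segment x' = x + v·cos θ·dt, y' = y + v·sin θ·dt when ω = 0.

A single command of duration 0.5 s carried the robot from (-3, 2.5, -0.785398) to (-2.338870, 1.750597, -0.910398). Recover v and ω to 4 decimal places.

v = 2.0000, ω = -0.2500

Δθ = -0.910398 − -0.785398 = -0.125000
ω = Δθ/dt = -0.125000/0.5 = -0.2500
R = −Δy/(cos θ' − cos θ) = -8.0000
v = R·ω = -8.0000·-0.2500 = 2.0000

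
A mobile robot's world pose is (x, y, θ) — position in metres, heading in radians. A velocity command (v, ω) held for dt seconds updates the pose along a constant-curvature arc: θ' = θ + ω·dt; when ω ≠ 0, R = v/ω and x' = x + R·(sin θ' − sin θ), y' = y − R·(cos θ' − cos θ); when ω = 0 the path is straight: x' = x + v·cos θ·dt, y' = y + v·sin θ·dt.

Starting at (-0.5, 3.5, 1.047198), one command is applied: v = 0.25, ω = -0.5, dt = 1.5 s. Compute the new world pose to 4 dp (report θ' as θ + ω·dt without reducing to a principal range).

θ' = 1.0472 + -0.5·1.5 = 0.2972
R = v/ω = 0.25/-0.5 = -0.5000
x' = -0.5 + -0.5000·(sin 0.2972 − sin 1.0472) = -0.2134
y' = 3.5 − -0.5000·(cos 0.2972 − cos 1.0472) = 3.7281

(-0.2134, 3.7281, 0.2972)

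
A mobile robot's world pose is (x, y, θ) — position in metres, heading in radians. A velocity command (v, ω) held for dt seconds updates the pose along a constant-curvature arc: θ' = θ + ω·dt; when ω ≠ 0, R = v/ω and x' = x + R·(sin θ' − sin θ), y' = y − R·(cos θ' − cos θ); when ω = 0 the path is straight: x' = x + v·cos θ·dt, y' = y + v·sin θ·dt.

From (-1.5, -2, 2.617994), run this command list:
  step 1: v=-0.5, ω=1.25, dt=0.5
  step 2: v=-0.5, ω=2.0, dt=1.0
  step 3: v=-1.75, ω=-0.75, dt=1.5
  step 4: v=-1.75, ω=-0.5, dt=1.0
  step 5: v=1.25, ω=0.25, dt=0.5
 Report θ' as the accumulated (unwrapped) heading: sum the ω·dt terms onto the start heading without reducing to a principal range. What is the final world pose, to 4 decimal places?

step 1: θ'=3.2430 (R=-0.4000) → pose (-1.2595, -2.0515, 3.2430)
step 2: θ'=5.2430 (R=-0.2500) → pose (-1.0692, -1.6763, 5.2430)
step 3: θ'=4.1180 (R=2.3333) → pose (-0.9898, 0.8112, 4.1180)
step 4: θ'=3.6180 (R=3.5000) → pose (0.3048, 1.9614, 3.6180)
step 5: θ'=3.7430 (R=5.0000) → pose (-0.2312, 1.6409, 3.7430)

(-0.2312, 1.6409, 3.7430)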